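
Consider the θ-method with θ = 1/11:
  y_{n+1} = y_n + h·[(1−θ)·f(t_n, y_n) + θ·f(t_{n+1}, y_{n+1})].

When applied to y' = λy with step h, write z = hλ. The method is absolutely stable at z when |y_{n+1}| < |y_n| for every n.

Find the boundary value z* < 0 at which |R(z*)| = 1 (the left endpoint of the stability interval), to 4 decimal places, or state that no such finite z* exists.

With y'=λy (z=hλ):
  y_{n+1} = y_n + z·[10/11·y_n + 1/11·y_{n+1}] ⇒ (1 − 1/11z)y_{n+1} = (1 + 10/11z)y_n
  so R(z) = (1 + 10/11z)/(1 − 1/11z).

Boundary: |R(x)|=1, x<0.
x=-1.33: |R|=0.1865
R=−1: 1+10/11x = −1+1/11x ⇒ -9/11x=2 ⇒ x=2/(-9/11)=-2.4444
Confirm numerically:
  x=-2.272: |R|=0.88306 <1
  x=-1.612: |R|=0.40596 <1
  x=-1.088: |R|=0.00993 <1
  x=-2.730: |R|=1.18718 >1
  x=-2.691: |R|=1.16208 >1
  x=-2.636: |R|=1.12643 >1
So |R|<1 on (-2.4444, 0).

left endpoint -2.4444.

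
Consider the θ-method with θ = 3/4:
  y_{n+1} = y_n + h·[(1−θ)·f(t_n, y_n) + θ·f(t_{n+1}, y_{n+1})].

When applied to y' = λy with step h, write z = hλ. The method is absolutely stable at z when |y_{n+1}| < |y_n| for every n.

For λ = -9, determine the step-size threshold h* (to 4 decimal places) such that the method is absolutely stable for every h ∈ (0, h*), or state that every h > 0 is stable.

Test eqn y'=λy, z=hλ:
  y_{n+1} = y_n + z·[1/4·y_n + 3/4·y_{n+1}] ⇒ (1 − 3/4z)y_{n+1} = (1 + 1/4z)y_n
  R(z) = (1 + 1/4z)/(1 − 3/4z).

Boundary: |R(x)|=1, x<0.
x=-0.72: |R|=0.5325
x=-2: |R|=0.2000
x=-10: |R|=0.1765
x=-100: |R|=0.3158
θ=3/4≥1/2 ⇒ |1+1/4x|<|1−3/4x| ∀x<0 ⇒ interval (−∞,0).

(−∞, 0) — no finite endpoint. Any h>0 works for λ=-9.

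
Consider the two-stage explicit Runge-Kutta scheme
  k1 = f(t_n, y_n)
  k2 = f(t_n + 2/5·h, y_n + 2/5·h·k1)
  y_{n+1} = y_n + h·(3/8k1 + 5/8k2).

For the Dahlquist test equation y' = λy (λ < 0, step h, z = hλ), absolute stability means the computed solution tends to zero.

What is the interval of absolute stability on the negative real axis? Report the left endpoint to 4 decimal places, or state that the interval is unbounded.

(-4.0000, 0).

With y'=λy (z=hλ):
  k1=λy_n ⇒ h·k1=z·y_n;  k2=λ(1+2/5z)y_n ⇒ h·k2=z(1+2/5z)y_n
  y_{n+1}/y_n = 1 + 3/8z + 5/8z(1+2/5z) = 1 + z + 1/4z²
  Hence R(z) = 1 + z + 1/4z².

Find x<0 with |R(x)|<1.
x=-1.33: |R|=0.1122
R=1: x+1/4x²=0 ⇒ x=−4=-4.0000; min R=1−1/(4·1/4)=0.0000>−1
Confirm numerically:
  x=-3.069: |R|=0.28569 <1
  x=-2.933: |R|=0.21762 <1
  x=-2.642: |R|=0.10304 <1
  x=-1.903: |R|=0.00235 <1
  x=-4.529: |R|=1.59896 >1
  x=-4.368: |R|=1.40186 >1
So |R|<1 on (-4.0000, 0).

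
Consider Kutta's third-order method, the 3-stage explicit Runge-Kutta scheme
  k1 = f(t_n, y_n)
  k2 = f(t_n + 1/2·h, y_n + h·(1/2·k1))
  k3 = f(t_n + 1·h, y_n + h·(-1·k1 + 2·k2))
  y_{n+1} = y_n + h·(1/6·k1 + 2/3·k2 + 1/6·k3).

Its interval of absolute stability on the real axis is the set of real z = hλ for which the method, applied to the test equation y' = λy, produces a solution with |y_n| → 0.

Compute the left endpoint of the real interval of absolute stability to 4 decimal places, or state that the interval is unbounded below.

left endpoint -2.5127.

With y'=λy (z=hλ):
  order 3, 3-stage ⇒ R(z)=1+z+z^2/2+z^3/6
  (e.g. R(-0.84)=0.41402, |R|=0.41402)

Need |R(x)|<1, x<0.
x=-0.84: |R|=0.4140
|R(-1.12)|=0.2730 |R(-1.03)|=0.3183
Bisect:
  x_lo=-3.2606 |R|=2.7224  x_hi=-0.1746 |R|=0.8398
  mid=-1.71760 |R|=0.08705 →hi
  mid=-2.48910 |R|=0.96155 →hi
  mid=-2.87486 |R|=1.70248 →lo
  mid=-2.68198 |R|=1.30073 →lo
  mid=-2.58554 |R|=1.12377 →lo
  mid=-2.53732 |R|=1.04087 →lo
  mid=-2.51321 |R|=1.00077 →lo
  mid=-2.50116 |R|=0.98105 →hi
  mid=-2.50719 |R|=0.99088 →hi
  ...
  [-2.51284,-2.51265] ⇒ x*=-2.5127
Interval (-2.5127, 0).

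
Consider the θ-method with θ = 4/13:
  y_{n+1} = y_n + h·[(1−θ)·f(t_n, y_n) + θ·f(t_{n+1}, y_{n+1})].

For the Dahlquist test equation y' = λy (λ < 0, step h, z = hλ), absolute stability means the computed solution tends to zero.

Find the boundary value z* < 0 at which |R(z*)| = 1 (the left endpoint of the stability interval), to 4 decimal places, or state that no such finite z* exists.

z* = -5.2000.

Set f=λy, z=hλ:
  y_{n+1} = y_n + z·[9/13·y_n + 4/13·y_{n+1}] ⇒ (1 − 4/13z)y_{n+1} = (1 + 9/13z)y_n
  so R(z) = (1 + 9/13z)/(1 − 4/13z).

Find x<0 with |R(x)|<1.
x=-1.32: |R|=0.0613
R=−1: 1+9/13x = −1+4/13x ⇒ -5/13x=2 ⇒ x=2/(-5/13)=-5.2000
Confirm numerically:
  x=-4.501: |R|=0.88727 <1
  x=-4.493: |R|=0.88586 <1
  x=-4.449: |R|=0.87807 <1
  x=-3.683: |R|=0.72649 <1
  x=-5.783: |R|=1.08068 >1
  x=-5.248: |R|=1.00706 >1
So |R|<1 on (-5.2000, 0).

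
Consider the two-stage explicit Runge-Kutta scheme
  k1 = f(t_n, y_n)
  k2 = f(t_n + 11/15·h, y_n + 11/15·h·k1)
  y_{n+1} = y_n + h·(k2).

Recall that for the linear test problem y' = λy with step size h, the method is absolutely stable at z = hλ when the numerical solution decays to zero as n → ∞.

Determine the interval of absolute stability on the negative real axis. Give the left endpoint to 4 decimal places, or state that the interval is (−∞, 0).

(-1.3636, 0).

Set f=λy, z=hλ:
  k1=λy_n ⇒ h·k1=z·y_n;  k2=λ(1+11/15z)y_n ⇒ h·k2=z(1+11/15z)y_n
  y_{n+1}/y_n = 1 + z(1+11/15z) = 1 + z + 11/15z²
  so R(z) = 1 + z + 11/15z².

Need |R(x)|<1, x<0.
x=-1.03: |R|=0.7480
R=1: x+11/15x²=0 ⇒ x=−15/11=-1.3636; min R=1−1/(4·11/15)=0.6591>−1
Confirm numerically:
  x=-1.147: |R|=0.81778 <1
  x=-0.970: |R|=0.71999 <1
  x=-0.750: |R|=0.66250 <1
  x=-1.785: |R|=1.55156 >1
  x=-1.661: |R|=1.36221 >1
So |R|<1 on (-1.3636, 0).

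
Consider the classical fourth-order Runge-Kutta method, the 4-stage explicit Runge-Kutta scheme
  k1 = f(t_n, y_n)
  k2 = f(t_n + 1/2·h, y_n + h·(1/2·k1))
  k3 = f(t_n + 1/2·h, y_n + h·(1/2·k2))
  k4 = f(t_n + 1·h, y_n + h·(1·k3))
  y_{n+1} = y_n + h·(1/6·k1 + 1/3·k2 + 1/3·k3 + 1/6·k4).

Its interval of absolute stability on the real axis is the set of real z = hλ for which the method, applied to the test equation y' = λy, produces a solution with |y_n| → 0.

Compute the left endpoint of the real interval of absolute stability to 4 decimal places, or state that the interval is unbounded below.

left endpoint -2.7853.

With y'=λy (z=hλ):
  order 4, 4-stage ⇒ R(z)=1+z+z^2/2+z^3/6+z^4/24
  (e.g. R(-0.59)=0.55487, |R|=0.55487)

Need |R(x)|<1, x<0.
x=-0.59: |R|=0.5549
|R(-2.97)|=1.3161 |R(-2.45)|=0.6015 |R(-2.19)|=0.4159
Bisect:
  x_lo=-3.5729 |R|=2.9981  x_hi=-0.1740 |R|=0.8403
  mid=-1.87342 |R|=0.29882 →hi
  mid=-2.72314 |R|=0.91027 →hi
  mid=-3.14800 |R|=1.69949 →lo
  mid=-2.93557 |R|=1.25125 →lo
  mid=-2.82936 |R|=1.06849 →lo
  mid=-2.77625 |R|=0.98645 →hi
  mid=-2.80280 |R|=1.02672 →lo
  mid=-2.78953 |R|=1.00640 →lo
  ...
  [-2.78538,-2.78517] ⇒ x*=-2.7853
So |R|<1 on (-2.7853, 0).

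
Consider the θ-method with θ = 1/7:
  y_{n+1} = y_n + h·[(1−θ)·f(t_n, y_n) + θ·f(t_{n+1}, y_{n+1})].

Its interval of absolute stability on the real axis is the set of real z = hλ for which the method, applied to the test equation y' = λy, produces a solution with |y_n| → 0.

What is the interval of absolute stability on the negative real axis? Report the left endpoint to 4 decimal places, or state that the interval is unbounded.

With y'=λy (z=hλ):
  y_{n+1} = y_n + z·[6/7·y_n + 1/7·y_{n+1}] ⇒ (1 − 1/7z)y_{n+1} = (1 + 6/7z)y_n
  so R(z) = (1 + 6/7z)/(1 − 1/7z).

Solve |R(x)|<1 on ℝ⁻.
x=-0.92: |R|=0.1869
R=−1: 1+6/7x = −1+1/7x ⇒ -5/7x=2 ⇒ x=2/(-5/7)=-2.8000
Confirm numerically:
  x=-2.758: |R|=0.97848 <1
  x=-1.893: |R|=0.49005 <1
  x=-1.746: |R|=0.39744 <1
  x=-1.409: |R|=0.17291 <1
  x=-3.265: |R|=1.22650 >1
  x=-3.037: |R|=1.11806 >1
So |R|<1 on (-2.8000, 0).

z∈(-2.8000,0).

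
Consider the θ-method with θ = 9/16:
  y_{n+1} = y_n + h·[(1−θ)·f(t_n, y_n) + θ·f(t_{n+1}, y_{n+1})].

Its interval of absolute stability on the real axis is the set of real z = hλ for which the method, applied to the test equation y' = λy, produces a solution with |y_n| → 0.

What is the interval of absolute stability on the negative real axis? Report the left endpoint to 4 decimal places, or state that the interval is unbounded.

With y'=λy (z=hλ):
  y_{n+1} = y_n + z·[7/16·y_n + 9/16·y_{n+1}] ⇒ (1 − 9/16z)y_{n+1} = (1 + 7/16z)y_n
  ⇒ R(z) = (1 + 7/16z)/(1 − 9/16z).

Solve |R(x)|<1 on ℝ⁻.
x=-1.01: |R|=0.3559
x=-2: |R|=0.0588
x=-10: |R|=0.5094
x=-100: |R|=0.7467
θ=9/16≥1/2 ⇒ |1+7/16x|<|1−9/16x| ∀x<0 ⇒ stable on all of ℝ⁻.

unbounded; (−∞, 0).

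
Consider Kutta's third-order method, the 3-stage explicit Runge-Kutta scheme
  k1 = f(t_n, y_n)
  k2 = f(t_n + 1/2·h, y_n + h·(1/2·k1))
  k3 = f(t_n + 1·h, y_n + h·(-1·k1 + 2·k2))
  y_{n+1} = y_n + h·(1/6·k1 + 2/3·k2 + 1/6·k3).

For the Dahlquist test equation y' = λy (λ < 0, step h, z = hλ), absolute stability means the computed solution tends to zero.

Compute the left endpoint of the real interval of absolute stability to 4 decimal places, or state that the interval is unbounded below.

Set f=λy, z=hλ:
  order 3, 3-stage ⇒ R(z)=1+z+z^2/2+z^3/6
  (e.g. R(-1.56)=0.02406, |R|=0.02406)

Need |R(x)|<1, x<0.
x=-1.56: |R|=0.0241
|R(-2.56)|=1.0794 |R(-2.21)|=0.5669 |R(-1.56)|=0.0241
Bisect:
  x_lo=-3.0250 |R|=2.0630  x_hi=-0.3804 |R|=0.6828
  mid=-1.70266 |R|=0.07582 →hi
  mid=-2.36381 |R|=0.77135 →hi
  mid=-2.69438 |R|=1.32460 →lo
  mid=-2.52910 |R|=1.02709 →lo
  mid=-2.44645 |R|=0.89428 →hi
  mid=-2.48777 |R|=0.95941 →hi
  mid=-2.50843 |R|=0.99293 →hi
  mid=-2.51877 |R|=1.00993 →lo
  mid=-2.51360 |R|=1.00141 →lo
  mid=-2.51102 |R|=0.99716 →hi
  ...
  [-2.51279,-2.51263] ⇒ x*=-2.5127
Interval (-2.5127, 0).

left endpoint -2.5127.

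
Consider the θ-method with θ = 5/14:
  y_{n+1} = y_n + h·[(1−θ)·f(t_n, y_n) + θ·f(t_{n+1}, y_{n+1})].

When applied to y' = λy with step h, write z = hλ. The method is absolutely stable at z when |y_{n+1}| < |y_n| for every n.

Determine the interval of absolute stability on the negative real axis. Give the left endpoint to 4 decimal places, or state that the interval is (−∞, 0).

(-7.0000, 0).

Test eqn y'=λy, z=hλ:
  y_{n+1} = y_n + z·[9/14·y_n + 5/14·y_{n+1}] ⇒ (1 − 5/14z)y_{n+1} = (1 + 9/14z)y_n
  so R(z) = (1 + 9/14z)/(1 − 5/14z).

Need |R(x)|<1, x<0.
x=-0.98: |R|=0.2741
R=−1: 1+9/14x = −1+5/14x ⇒ -2/7x=2 ⇒ x=2/(-2/7)=-7.0000
Confirm numerically:
  x=-6.461: |R|=0.95344 <1
  x=-4.855: |R|=0.77583 <1
  x=-4.790: |R|=0.76706 <1
  x=-3.449: |R|=0.54540 <1
  x=-7.418: |R|=1.03273 >1
  x=-7.280: |R|=1.02222 >1
So |R|<1 on (-7.0000, 0).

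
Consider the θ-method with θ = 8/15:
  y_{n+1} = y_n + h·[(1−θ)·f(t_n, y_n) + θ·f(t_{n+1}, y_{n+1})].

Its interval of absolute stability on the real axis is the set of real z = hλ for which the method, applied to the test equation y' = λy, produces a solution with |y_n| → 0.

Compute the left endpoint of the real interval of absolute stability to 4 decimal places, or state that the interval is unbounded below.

interval (−∞, 0).

On y'=λy, z=hλ:
  y_{n+1} = y_n + z·[7/15·y_n + 8/15·y_{n+1}] ⇒ (1 − 8/15z)y_{n+1} = (1 + 7/15z)y_n
  so R(z) = (1 + 7/15z)/(1 − 8/15z).

Find x<0 with |R(x)|<1.
x=-1.46: |R|=0.1792
x=-2: |R|=0.0323
x=-10: |R|=0.5789
x=-100: |R|=0.8405
θ=8/15≥1/2 ⇒ |1+7/15x|<|1−8/15x| ∀x<0 ⇒ unbounded interval.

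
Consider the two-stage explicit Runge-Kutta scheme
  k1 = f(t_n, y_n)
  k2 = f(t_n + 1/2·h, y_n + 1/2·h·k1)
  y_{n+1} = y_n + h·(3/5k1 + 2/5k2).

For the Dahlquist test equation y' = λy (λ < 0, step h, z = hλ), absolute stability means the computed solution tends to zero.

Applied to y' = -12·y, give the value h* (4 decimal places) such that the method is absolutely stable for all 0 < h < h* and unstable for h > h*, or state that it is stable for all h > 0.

(-5.0000,0); λ=-12 ⇒ h* = (5)/12 = 0.4167.

With y'=λy (z=hλ):
  k1=λy_n ⇒ h·k1=z·y_n;  k2=λ(1+1/2z)y_n ⇒ h·k2=z(1+1/2z)y_n
  y_{n+1}/y_n = 1 + 3/5z + 2/5z(1+1/2z) = 1 + z + 1/5z²
  Hence R(z) = 1 + z + 1/5z².

Find x<0 with |R(x)|<1.
x=-1.38: |R|=0.0009
R=1: x+1/5x²=0 ⇒ x=−5=-5.0000; min R=1−1/(4·1/5)=-0.2500>−1
Confirm numerically:
  x=-4.894: |R|=0.89625 <1
  x=-4.845: |R|=0.84980 <1
  x=-3.144: |R|=0.16705 <1
  x=-5.557: |R|=1.61905 >1
  x=-5.532: |R|=1.58860 >1
  x=-5.528: |R|=1.58376 >1
Interval (-5.0000, 0).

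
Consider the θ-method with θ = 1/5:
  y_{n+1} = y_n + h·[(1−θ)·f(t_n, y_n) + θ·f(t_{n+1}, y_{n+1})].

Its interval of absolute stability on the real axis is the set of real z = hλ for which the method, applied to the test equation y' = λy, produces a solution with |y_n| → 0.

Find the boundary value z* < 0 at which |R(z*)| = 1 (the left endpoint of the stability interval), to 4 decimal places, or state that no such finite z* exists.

Set f=λy, z=hλ:
  y_{n+1} = y_n + z·[4/5·y_n + 1/5·y_{n+1}] ⇒ (1 − 1/5z)y_{n+1} = (1 + 4/5z)y_n
  Hence R(z) = (1 + 4/5z)/(1 − 1/5z).

Boundary: |R(x)|=1, x<0.
x=-1.3: |R|=0.0317
R=−1: 1+4/5x = −1+1/5x ⇒ -3/5x=2 ⇒ x=2/(-3/5)=-3.3333
Confirm numerically:
  x=-2.945: |R|=0.85337 <1
  x=-2.542: |R|=0.68523 <1
  x=-2.165: |R|=0.51082 <1
  x=-1.680: |R|=0.25749 <1
  x=-3.823: |R|=1.16650 >1
  x=-3.808: |R|=1.16167 >1
Interval (-3.3333, 0).

left endpoint -3.3333.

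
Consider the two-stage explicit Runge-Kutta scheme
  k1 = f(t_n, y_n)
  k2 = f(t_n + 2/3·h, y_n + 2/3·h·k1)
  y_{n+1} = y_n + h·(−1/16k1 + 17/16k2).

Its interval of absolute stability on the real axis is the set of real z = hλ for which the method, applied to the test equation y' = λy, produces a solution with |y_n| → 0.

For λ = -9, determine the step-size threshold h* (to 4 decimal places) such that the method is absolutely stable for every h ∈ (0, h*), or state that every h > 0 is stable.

Set f=λy, z=hλ:
  k1=λy_n ⇒ h·k1=z·y_n;  k2=λ(1+2/3z)y_n ⇒ h·k2=z(1+2/3z)y_n
  y_{n+1}/y_n = 1 − 1/16z + 17/16z(1+2/3z) = 1 + z + 17/24z²
  ⇒ R(z) = 1 + z + 17/24z².

Solve |R(x)|<1 on ℝ⁻.
x=-1.79: |R|=1.4796
R=1: x+17/24x²=0 ⇒ x=−24/17=-1.4118; min R=1−1/(4·17/24)=0.6471>−1
Confirm numerically:
  x=-1.308: |R|=0.90386 <1
  x=-1.010: |R|=0.71257 <1
  x=-0.934: |R|=0.68392 <1
  x=-0.772: |R|=0.65016 <1
  x=-2.004: |R|=1.84068 >1
  x=-1.507: |R|=1.10166 >1
So |R|<1 on (-1.4118, 0).

(-1.4118,0); λ=-9 ⇒ h* = (24/17)/9 = 0.1569.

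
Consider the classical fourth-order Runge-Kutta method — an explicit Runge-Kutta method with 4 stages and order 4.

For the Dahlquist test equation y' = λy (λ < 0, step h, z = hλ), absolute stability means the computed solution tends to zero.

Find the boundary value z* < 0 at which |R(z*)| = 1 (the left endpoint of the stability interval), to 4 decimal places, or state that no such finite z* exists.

left endpoint -2.7853.

On y'=λy, z=hλ:
  order 4, 4-stage ⇒ R(z)=1+z+z^2/2+z^3/6+z^4/24
  (e.g. R(-0.83)=0.43893, |R|=0.43893)

Need |R(x)|<1, x<0.
x=-0.83: |R|=0.4389
|R(-2.05)|=0.3513 |R(-1.73)|=0.2767 |R(-1.55)|=0.2711
Bisect:
  x_lo=-3.1358 |R|=1.6706  x_hi=-0.2800 |R|=0.7558
  mid=-1.70794 |R|=0.27478 →hi
  mid=-2.42189 |R|=0.57680 →hi
  mid=-2.77887 |R|=0.99035 →hi
  mid=-2.95736 |R|=1.29196 →lo
  mid=-2.86811 |R|=1.13221 →lo
  mid=-2.82349 |R|=1.05913 →lo
  mid=-2.80118 |R|=1.02421 →lo
  ...
  [-2.78532,-2.78514] ⇒ x*=-2.7853
Interval (-2.7853, 0).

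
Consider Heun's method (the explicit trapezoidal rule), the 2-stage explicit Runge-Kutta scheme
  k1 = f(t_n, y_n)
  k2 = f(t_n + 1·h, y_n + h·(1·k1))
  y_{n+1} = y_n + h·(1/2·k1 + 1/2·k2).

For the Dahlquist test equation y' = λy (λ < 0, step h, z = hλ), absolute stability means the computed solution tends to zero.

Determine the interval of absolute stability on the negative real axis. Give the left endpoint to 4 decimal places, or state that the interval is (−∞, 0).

With y'=λy (z=hλ):
  order 2, 2-stage ⇒ R(z)=1+z+z^2/2
  (e.g. R(-0.93)=0.50245, |R|=0.50245)

Boundary: |R(x)|=1, x<0.
x=-0.93: |R|=0.5025
|R(-2.31)|=1.3580 |R(-1.79)|=0.8121 |R(-0.87)|=0.5085
Bisect:
  x_lo=-2.6866 |R|=1.9224  x_hi=-0.2044 |R|=0.8165
  mid=-1.44551 |R|=0.59924 →hi
  mid=-2.06608 |R|=1.06826 →lo
  mid=-1.75579 |R|=0.78561 →hi
  mid=-1.91093 |R|=0.91490 →hi
  mid=-1.98850 |R|=0.98857 →hi
  mid=-2.02729 |R|=1.02766 →lo
  mid=-2.00790 |R|=1.00793 →lo
  mid=-1.99820 |R|=0.99820 →hi
  mid=-2.00305 |R|=1.00305 →lo
  ...
  [-2.00002,-1.99987] ⇒ x*=-2.0000
So |R|<1 on (-2.0000, 0).

z∈(-2.0000,0).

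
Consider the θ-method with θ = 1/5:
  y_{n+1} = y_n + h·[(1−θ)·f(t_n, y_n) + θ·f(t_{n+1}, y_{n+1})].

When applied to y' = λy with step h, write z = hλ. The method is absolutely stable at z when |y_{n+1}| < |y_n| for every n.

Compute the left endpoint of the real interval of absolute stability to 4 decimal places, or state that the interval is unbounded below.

Set f=λy, z=hλ:
  y_{n+1} = y_n + z·[4/5·y_n + 1/5·y_{n+1}] ⇒ (1 − 1/5z)y_{n+1} = (1 + 4/5z)y_n
  R(z) = (1 + 4/5z)/(1 − 1/5z).

Find x<0 with |R(x)|<1.
x=-1.03: |R|=0.1459
R=−1: 1+4/5x = −1+1/5x ⇒ -3/5x=2 ⇒ x=2/(-3/5)=-3.3333
Confirm numerically:
  x=-3.095: |R|=0.91167 <1
  x=-2.993: |R|=0.87226 <1
  x=-1.898: |R|=0.37576 <1
  x=-3.806: |R|=1.16103 >1
  x=-3.661: |R|=1.11350 >1
  x=-3.526: |R|=1.06779 >1
So |R|<1 on (-3.3333, 0).

z* = -3.3333.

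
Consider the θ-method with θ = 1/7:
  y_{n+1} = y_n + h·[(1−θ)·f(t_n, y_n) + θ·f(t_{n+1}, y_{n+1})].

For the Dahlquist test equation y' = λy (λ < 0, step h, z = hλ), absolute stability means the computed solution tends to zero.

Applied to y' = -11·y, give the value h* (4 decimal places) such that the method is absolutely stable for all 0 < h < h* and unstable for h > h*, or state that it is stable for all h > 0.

With y'=λy (z=hλ):
  y_{n+1} = y_n + z·[6/7·y_n + 1/7·y_{n+1}] ⇒ (1 − 1/7z)y_{n+1} = (1 + 6/7z)y_n
  ⇒ R(z) = (1 + 6/7z)/(1 − 1/7z).

Solve |R(x)|<1 on ℝ⁻.
x=-0.5: |R|=0.5333
R=−1: 1+6/7x = −1+1/7x ⇒ -5/7x=2 ⇒ x=2/(-5/7)=-2.8000
Confirm numerically:
  x=-2.383: |R|=0.77779 <1
  x=-2.094: |R|=0.61183 <1
  x=-1.816: |R|=0.44192 <1
  x=-1.450: |R|=0.20118 <1
  x=-2.979: |R|=1.08969 >1
  x=-2.961: |R|=1.08082 >1
Interval (-2.8000, 0).

(-2.8000,0); λ=-11 ⇒ h* = (14/5)/11 = 0.2545.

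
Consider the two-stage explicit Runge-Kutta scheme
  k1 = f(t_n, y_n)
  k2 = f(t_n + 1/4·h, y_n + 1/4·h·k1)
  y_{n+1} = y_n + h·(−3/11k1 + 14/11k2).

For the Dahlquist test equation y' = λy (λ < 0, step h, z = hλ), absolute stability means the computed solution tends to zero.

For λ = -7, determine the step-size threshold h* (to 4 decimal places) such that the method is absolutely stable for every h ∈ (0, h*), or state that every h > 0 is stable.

(-3.1429,0); λ=-7 ⇒ h* = (22/7)/7 = 0.4490.

Test eqn y'=λy, z=hλ:
  k1=λy_n ⇒ h·k1=z·y_n;  k2=λ(1+1/4z)y_n ⇒ h·k2=z(1+1/4z)y_n
  y_{n+1}/y_n = 1 − 3/11z + 14/11z(1+1/4z) = 1 + z + 7/22z²
  ⇒ R(z) = 1 + z + 7/22z².

Need |R(x)|<1, x<0.
x=-0.34: |R|=0.6968
R=1: x+7/22x²=0 ⇒ x=−22/7=-3.1429; min R=1−1/(4·7/22)=0.2143>−1
Confirm numerically:
  x=-2.984: |R|=0.84917 <1
  x=-2.406: |R|=0.43590 <1
  x=-2.150: |R|=0.32080 <1
  x=-2.147: |R|=0.31969 <1
  x=-3.695: |R|=1.64914 >1
  x=-3.167: |R|=1.02433 >1
Interval (-3.1429, 0).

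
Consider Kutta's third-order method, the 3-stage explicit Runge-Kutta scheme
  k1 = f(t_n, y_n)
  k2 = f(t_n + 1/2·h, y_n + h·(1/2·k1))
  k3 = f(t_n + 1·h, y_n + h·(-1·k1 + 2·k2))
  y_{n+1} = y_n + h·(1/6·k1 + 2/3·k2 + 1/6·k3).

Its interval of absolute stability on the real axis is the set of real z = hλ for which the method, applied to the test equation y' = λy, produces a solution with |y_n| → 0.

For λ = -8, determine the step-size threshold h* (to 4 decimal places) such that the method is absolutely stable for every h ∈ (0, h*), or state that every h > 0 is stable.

(-2.5127,0); λ=-8 ⇒ h* = 0.3141.

Set f=λy, z=hλ:
  order 3, 3-stage ⇒ R(z)=1+z+z^2/2+z^3/6
  (e.g. R(-1.24)=0.21103, |R|=0.21103)

Solve |R(x)|<1 on ℝ⁻.
x=-1.24: |R|=0.2110
|R(-2.65)|=1.2404 |R(-1.22)|=0.2216 |R(-0.63)|=0.5268
Bisect:
  x_lo=-3.2667 |R|=2.7411  x_hi=-0.1297 |R|=0.8784
  mid=-1.69820 |R|=0.07249 →hi
  mid=-2.48247 |R|=0.95091 →hi
  mid=-2.87460 |R|=1.70190 →lo
  mid=-2.67853 |R|=1.29414 →lo
  mid=-2.58050 |R|=1.11493 →lo
  mid=-2.53148 |R|=1.03108 →lo
  mid=-2.50698 |R|=0.99054 →hi
  mid=-2.51923 |R|=1.01070 →lo
  ...
  [-2.51291,-2.51272] ⇒ x*=-2.5127
Stable set (-2.5127, 0).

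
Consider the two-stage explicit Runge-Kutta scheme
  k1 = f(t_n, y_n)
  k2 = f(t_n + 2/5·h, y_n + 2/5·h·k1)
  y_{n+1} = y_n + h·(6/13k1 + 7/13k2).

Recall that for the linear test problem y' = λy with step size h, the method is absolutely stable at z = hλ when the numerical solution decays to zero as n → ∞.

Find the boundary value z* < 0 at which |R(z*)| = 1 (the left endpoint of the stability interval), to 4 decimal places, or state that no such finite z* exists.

On y'=λy, z=hλ:
  k1=λy_n ⇒ h·k1=z·y_n;  k2=λ(1+2/5z)y_n ⇒ h·k2=z(1+2/5z)y_n
  y_{n+1}/y_n = 1 + 6/13z + 7/13z(1+2/5z) = 1 + z + 14/65z²
  ⇒ R(z) = 1 + z + 14/65z².

Find x<0 with |R(x)|<1.
x=-1.06: |R|=0.1820
R=1: x+14/65x²=0 ⇒ x=−65/14=-4.6429; min R=1−1/(4·14/65)=-0.1607>−1
Confirm numerically:
  x=-3.197: |R|=0.00441 <1
  x=-3.044: |R|=0.04826 <1
  x=-2.828: |R|=0.10544 <1
  x=-2.108: |R|=0.15090 <1
  x=-4.958: |R|=1.33653 >1
  x=-4.934: |R|=1.30940 >1
  x=-4.839: |R|=1.20443 >1
Stable set (-4.6429, 0).

left endpoint -4.6429.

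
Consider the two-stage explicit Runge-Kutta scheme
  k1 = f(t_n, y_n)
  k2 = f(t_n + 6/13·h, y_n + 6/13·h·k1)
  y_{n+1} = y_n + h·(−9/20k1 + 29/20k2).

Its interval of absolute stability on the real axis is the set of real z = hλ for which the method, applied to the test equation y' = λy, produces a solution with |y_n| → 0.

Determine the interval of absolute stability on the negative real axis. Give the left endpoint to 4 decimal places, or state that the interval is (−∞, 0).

z∈(-1.4943,0).

On y'=λy, z=hλ:
  k1=λy_n ⇒ h·k1=z·y_n;  k2=λ(1+6/13z)y_n ⇒ h·k2=z(1+6/13z)y_n
  y_{n+1}/y_n = 1 − 9/20z + 29/20z(1+6/13z) = 1 + z + 87/130z²
  R(z) = 1 + z + 87/130z².

Need |R(x)|<1, x<0.
x=-1.23: |R|=0.7825
R=1: x+87/130x²=0 ⇒ x=−130/87=-1.4943; min R=1−1/(4·87/130)=0.6264>−1
Confirm numerically:
  x=-1.422: |R|=0.93124 <1
  x=-1.043: |R|=0.68502 <1
  x=-0.697: |R|=0.62812 <1
  x=-1.852: |R|=1.44340 >1
  x=-1.573: |R|=1.08290 >1
Interval (-1.4943, 0).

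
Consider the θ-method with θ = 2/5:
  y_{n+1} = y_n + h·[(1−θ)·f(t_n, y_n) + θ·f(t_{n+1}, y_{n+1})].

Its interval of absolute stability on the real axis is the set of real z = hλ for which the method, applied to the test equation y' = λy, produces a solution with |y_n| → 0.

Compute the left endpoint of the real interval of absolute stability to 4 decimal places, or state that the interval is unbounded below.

z* = -10.0000.

On y'=λy, z=hλ:
  y_{n+1} = y_n + z·[3/5·y_n + 2/5·y_{n+1}] ⇒ (1 − 2/5z)y_{n+1} = (1 + 3/5z)y_n
  ⇒ R(z) = (1 + 3/5z)/(1 − 2/5z).

Solve |R(x)|<1 on ℝ⁻.
x=-0.55: |R|=0.5492
R=−1: 1+3/5x = −1+2/5x ⇒ -1/5x=2 ⇒ x=2/(-1/5)=-10.0000
Confirm numerically:
  x=-9.917: |R|=0.99666 <1
  x=-8.609: |R|=0.93739 <1
  x=-5.159: |R|=0.68397 <1
  x=-10.498: |R|=1.01916 >1
  x=-10.237: |R|=1.00930 >1
  x=-10.213: |R|=1.00838 >1
Stable set (-10.0000, 0).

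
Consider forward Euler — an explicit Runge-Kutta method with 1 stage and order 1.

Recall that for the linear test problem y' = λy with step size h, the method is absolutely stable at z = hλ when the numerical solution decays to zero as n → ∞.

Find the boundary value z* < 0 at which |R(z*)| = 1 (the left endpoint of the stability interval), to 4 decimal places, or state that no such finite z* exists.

z* = -2.0000.

Set f=λy, z=hλ:
  order 1, 1-stage ⇒ R(z)=1+z
  (e.g. R(-1.05)=-0.05000, |R|=0.05000)

Boundary: |R(x)|=1, x<0.
x=-1.05: |R|=0.0500
|R(-1.02)|=0.0200 |R(-1)|=0.0000 |R(-0.53)|=0.4700
Bisect:
  x_lo=-2.4512 |R|=1.4512  x_hi=-0.2109 |R|=0.7891
  mid=-1.33102 |R|=0.33102 →hi
  mid=-1.89109 |R|=0.89109 →hi
  mid=-2.17112 |R|=1.17112 →lo
  mid=-2.03110 |R|=1.03110 →lo
  mid=-1.96110 |R|=0.96110 →hi
  mid=-1.99610 |R|=0.99610 →hi
  mid=-2.01360 |R|=1.01360 →lo
  mid=-2.00485 |R|=1.00485 →lo
  mid=-2.00048 |R|=1.00048 →lo
  ...
  [-2.00006,-1.99993] ⇒ x*=-2.0000
So |R|<1 on (-2.0000, 0).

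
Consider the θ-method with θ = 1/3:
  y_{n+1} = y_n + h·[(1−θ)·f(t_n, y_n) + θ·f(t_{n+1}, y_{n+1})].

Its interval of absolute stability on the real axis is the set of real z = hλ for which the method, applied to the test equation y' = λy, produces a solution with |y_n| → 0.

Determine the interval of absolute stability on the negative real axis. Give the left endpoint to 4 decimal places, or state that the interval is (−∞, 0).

Test eqn y'=λy, z=hλ:
  y_{n+1} = y_n + z·[2/3·y_n + 1/3·y_{n+1}] ⇒ (1 − 1/3z)y_{n+1} = (1 + 2/3z)y_n
  R(z) = (1 + 2/3z)/(1 − 1/3z).

Find x<0 with |R(x)|<1.
x=-0.34: |R|=0.6946
R=−1: 1+2/3x = −1+1/3x ⇒ -1/3x=2 ⇒ x=2/(-1/3)=-6.0000
Confirm numerically:
  x=-5.683: |R|=0.96349 <1
  x=-5.167: |R|=0.89800 <1
  x=-2.655: |R|=0.40849 <1
  x=-6.461: |R|=1.04873 >1
  x=-6.335: |R|=1.03589 >1
  x=-6.058: |R|=1.00640 >1
Interval (-6.0000, 0).

z∈(-6.0000,0).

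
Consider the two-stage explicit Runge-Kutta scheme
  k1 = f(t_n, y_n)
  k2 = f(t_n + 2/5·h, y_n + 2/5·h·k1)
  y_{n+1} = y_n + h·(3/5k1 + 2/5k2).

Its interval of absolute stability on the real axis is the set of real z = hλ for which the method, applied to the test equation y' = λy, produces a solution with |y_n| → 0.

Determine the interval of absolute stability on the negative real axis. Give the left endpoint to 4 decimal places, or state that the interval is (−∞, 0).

With y'=λy (z=hλ):
  k1=λy_n ⇒ h·k1=z·y_n;  k2=λ(1+2/5z)y_n ⇒ h·k2=z(1+2/5z)y_n
  y_{n+1}/y_n = 1 + 3/5z + 2/5z(1+2/5z) = 1 + z + 4/25z²
  so R(z) = 1 + z + 4/25z².

Solve |R(x)|<1 on ℝ⁻.
x=-1.01: |R|=0.1532
R=1: x+4/25x²=0 ⇒ x=−25/4=-6.2500; min R=1−1/(4·4/25)=-0.5625>−1
Confirm numerically:
  x=-5.489: |R|=0.33166 <1
  x=-5.091: |R|=0.05592 <1
  x=-4.715: |R|=0.15800 <1
  x=-4.559: |R|=0.23348 <1
  x=-6.727: |R|=1.51340 >1
  x=-6.628: |R|=1.40086 >1
  x=-6.435: |R|=1.19048 >1
Stable set (-6.2500, 0).

(-6.2500, 0).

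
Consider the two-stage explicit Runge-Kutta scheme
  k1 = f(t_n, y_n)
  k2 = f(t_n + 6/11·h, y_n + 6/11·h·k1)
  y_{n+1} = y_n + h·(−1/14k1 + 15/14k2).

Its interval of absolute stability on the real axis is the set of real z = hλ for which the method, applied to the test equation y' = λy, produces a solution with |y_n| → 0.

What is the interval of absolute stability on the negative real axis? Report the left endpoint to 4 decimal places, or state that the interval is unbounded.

(-1.7111, 0).

Test eqn y'=λy, z=hλ:
  k1=λy_n ⇒ h·k1=z·y_n;  k2=λ(1+6/11z)y_n ⇒ h·k2=z(1+6/11z)y_n
  y_{n+1}/y_n = 1 − 1/14z + 15/14z(1+6/11z) = 1 + z + 45/77z²
  R(z) = 1 + z + 45/77z².

Boundary: |R(x)|=1, x<0.
x=-0.47: |R|=0.6591
R=1: x+45/77x²=0 ⇒ x=−77/45=-1.7111; min R=1−1/(4·45/77)=0.5722>−1
Confirm numerically:
  x=-1.539: |R|=0.84520 <1
  x=-1.533: |R|=0.84043 <1
  x=-1.242: |R|=0.65950 <1
  x=-0.760: |R|=0.57756 <1
  x=-2.270: |R|=1.74144 >1
  x=-1.945: |R|=1.26586 >1
  x=-1.819: |R|=1.11469 >1
Interval (-1.7111, 0).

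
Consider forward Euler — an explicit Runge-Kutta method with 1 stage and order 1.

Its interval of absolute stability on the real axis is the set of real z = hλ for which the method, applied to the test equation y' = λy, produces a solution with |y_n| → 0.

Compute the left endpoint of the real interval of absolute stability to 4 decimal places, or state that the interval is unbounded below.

z* = -2.0000.

On y'=λy, z=hλ:
  order 1, 1-stage ⇒ R(z)=1+z
  (e.g. R(-0.47)=0.53000, |R|=0.53000)

Need |R(x)|<1, x<0.
x=-0.47: |R|=0.5300
|R(-1.5)|=0.5000 |R(-1.4)|=0.4000 |R(-1.39)|=0.3900
Bisect:
  x_lo=-2.6458 |R|=1.6458  x_hi=-0.1606 |R|=0.8394
  mid=-1.40319 |R|=0.40319 →hi
  mid=-2.02449 |R|=1.02449 →lo
  mid=-1.71384 |R|=0.71384 →hi
  mid=-1.86917 |R|=0.86917 →hi
  mid=-1.94683 |R|=0.94683 →hi
  mid=-1.98566 |R|=0.98566 →hi
  mid=-2.00508 |R|=1.00508 →lo
  mid=-1.99537 |R|=0.99537 →hi
  ...
  [-2.00007,-1.99992] ⇒ x*=-2.0000
So |R|<1 on (-2.0000, 0).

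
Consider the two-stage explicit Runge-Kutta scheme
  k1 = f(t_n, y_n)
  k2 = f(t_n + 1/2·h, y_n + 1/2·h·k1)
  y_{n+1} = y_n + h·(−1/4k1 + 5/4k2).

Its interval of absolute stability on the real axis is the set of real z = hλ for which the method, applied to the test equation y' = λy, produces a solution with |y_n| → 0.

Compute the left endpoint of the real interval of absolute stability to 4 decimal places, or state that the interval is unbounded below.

left endpoint -1.6000.

On y'=λy, z=hλ:
  k1=λy_n ⇒ h·k1=z·y_n;  k2=λ(1+1/2z)y_n ⇒ h·k2=z(1+1/2z)y_n
  y_{n+1}/y_n = 1 − 1/4z + 5/4z(1+1/2z) = 1 + z + 5/8z²
  R(z) = 1 + z + 5/8z².

Need |R(x)|<1, x<0.
x=-0.44: |R|=0.6810
R=1: x+5/8x²=0 ⇒ x=−8/5=-1.6000; min R=1−1/(4·5/8)=0.6000>−1
Confirm numerically:
  x=-1.080: |R|=0.64900 <1
  x=-0.800: |R|=0.60000 <1
  x=-0.691: |R|=0.60743 <1
  x=-1.890: |R|=1.34256 >1
  x=-1.644: |R|=1.04521 >1
So |R|<1 on (-1.6000, 0).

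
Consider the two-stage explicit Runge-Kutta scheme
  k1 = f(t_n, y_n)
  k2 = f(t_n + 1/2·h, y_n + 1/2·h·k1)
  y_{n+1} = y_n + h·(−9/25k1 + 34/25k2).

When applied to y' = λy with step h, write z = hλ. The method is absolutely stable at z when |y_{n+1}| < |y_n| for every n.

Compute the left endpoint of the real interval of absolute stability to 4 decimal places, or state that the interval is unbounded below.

z* = -1.4706.

With y'=λy (z=hλ):
  k1=λy_n ⇒ h·k1=z·y_n;  k2=λ(1+1/2z)y_n ⇒ h·k2=z(1+1/2z)y_n
  y_{n+1}/y_n = 1 − 9/25z + 34/25z(1+1/2z) = 1 + z + 17/25z²
  ⇒ R(z) = 1 + z + 17/25z².

Solve |R(x)|<1 on ℝ⁻.
x=-0.58: |R|=0.6488
R=1: x+17/25x²=0 ⇒ x=−25/17=-1.4706; min R=1−1/(4·17/25)=0.6324>−1
Confirm numerically:
  x=-1.273: |R|=0.82896 <1
  x=-0.956: |R|=0.66548 <1
  x=-0.908: |R|=0.65264 <1
  x=-1.745: |R|=1.32562 >1
Interval (-1.4706, 0).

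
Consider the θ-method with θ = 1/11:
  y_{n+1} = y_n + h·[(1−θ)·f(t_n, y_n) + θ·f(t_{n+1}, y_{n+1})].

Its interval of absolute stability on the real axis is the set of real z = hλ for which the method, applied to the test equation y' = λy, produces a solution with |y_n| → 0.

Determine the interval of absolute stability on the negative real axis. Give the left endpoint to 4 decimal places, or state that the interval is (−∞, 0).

Set f=λy, z=hλ:
  y_{n+1} = y_n + z·[10/11·y_n + 1/11·y_{n+1}] ⇒ (1 − 1/11z)y_{n+1} = (1 + 10/11z)y_n
  so R(z) = (1 + 10/11z)/(1 − 1/11z).

Solve |R(x)|<1 on ℝ⁻.
x=-1.21: |R|=0.0901
R=−1: 1+10/11x = −1+1/11x ⇒ -9/11x=2 ⇒ x=2/(-9/11)=-2.4444
Confirm numerically:
  x=-1.888: |R|=0.61142 <1
  x=-1.622: |R|=0.41356 <1
  x=-0.987: |R|=0.09427 <1
  x=-2.820: |R|=1.24457 >1
  x=-2.783: |R|=1.22107 >1
  x=-2.701: |R|=1.16853 >1
Stable set (-2.4444, 0).

(-2.4444, 0).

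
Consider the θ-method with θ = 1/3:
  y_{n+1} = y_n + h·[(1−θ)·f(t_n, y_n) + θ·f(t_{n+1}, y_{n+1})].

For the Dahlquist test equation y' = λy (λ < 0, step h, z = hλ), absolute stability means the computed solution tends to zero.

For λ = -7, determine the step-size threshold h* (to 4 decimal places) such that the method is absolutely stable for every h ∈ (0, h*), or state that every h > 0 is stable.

(-6.0000,0); λ=-7 ⇒ h* = (6)/7 = 0.8571.

Test eqn y'=λy, z=hλ:
  y_{n+1} = y_n + z·[2/3·y_n + 1/3·y_{n+1}] ⇒ (1 − 1/3z)y_{n+1} = (1 + 2/3z)y_n
  ⇒ R(z) = (1 + 2/3z)/(1 − 1/3z).

Boundary: |R(x)|=1, x<0.
x=-1.27: |R|=0.1077
R=−1: 1+2/3x = −1+1/3x ⇒ -1/3x=2 ⇒ x=2/(-1/3)=-6.0000
Confirm numerically:
  x=-5.530: |R|=0.94490 <1
  x=-5.248: |R|=0.90883 <1
  x=-3.142: |R|=0.53468 <1
  x=-2.688: |R|=0.41772 <1
  x=-6.355: |R|=1.03795 >1
  x=-6.157: |R|=1.01715 >1
  x=-6.036: |R|=1.00398 >1
Interval (-6.0000, 0).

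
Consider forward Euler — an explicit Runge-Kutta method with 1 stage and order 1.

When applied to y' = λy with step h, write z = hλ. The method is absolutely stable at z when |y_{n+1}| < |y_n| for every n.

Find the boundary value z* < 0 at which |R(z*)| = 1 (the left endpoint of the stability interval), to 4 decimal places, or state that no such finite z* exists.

z* = -2.0000.

Set f=λy, z=hλ:
  order 1, 1-stage ⇒ R(z)=1+z
  (e.g. R(-1.67)=-0.67000, |R|=0.67000)

Solve |R(x)|<1 on ℝ⁻.
x=-1.67: |R|=0.6700
|R(-2.39)|=1.3900 |R(-2.18)|=1.1800 |R(-1.5)|=0.5000
Bisect:
  x_lo=-2.4722 |R|=1.4722  x_hi=-0.1719 |R|=0.8281
  mid=-1.32203 |R|=0.32203 →hi
  mid=-1.89710 |R|=0.89710 →hi
  mid=-2.18463 |R|=1.18463 →lo
  mid=-2.04086 |R|=1.04086 →lo
  mid=-1.96898 |R|=0.96898 →hi
  mid=-2.00492 |R|=1.00492 →lo
  mid=-1.98695 |R|=0.98695 →hi
  mid=-1.99594 |R|=0.99594 →hi
  ...
  [-2.00001,-1.99987] ⇒ x*=-2.0000
So |R|<1 on (-2.0000, 0).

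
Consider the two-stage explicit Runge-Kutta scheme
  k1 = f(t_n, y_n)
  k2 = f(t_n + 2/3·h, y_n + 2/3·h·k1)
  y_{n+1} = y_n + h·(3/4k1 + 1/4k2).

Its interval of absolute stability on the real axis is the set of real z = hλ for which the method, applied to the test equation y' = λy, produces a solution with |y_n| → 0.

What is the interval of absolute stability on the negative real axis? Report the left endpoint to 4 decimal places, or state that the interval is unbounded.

On y'=λy, z=hλ:
  k1=λy_n ⇒ h·k1=z·y_n;  k2=λ(1+2/3z)y_n ⇒ h·k2=z(1+2/3z)y_n
  y_{n+1}/y_n = 1 + 3/4z + 1/4z(1+2/3z) = 1 + z + 1/6z²
  ⇒ R(z) = 1 + z + 1/6z².

Find x<0 with |R(x)|<1.
x=-1.73: |R|=0.2312
R=1: x+1/6x²=0 ⇒ x=−6=-6.0000; min R=1−1/(4·1/6)=-0.5000>−1
Confirm numerically:
  x=-5.416: |R|=0.47284 <1
  x=-5.239: |R|=0.33552 <1
  x=-4.783: |R|=0.02985 <1
  x=-6.272: |R|=1.28433 >1
  x=-6.137: |R|=1.14013 >1
Stable set (-6.0000, 0).

(-6.0000, 0).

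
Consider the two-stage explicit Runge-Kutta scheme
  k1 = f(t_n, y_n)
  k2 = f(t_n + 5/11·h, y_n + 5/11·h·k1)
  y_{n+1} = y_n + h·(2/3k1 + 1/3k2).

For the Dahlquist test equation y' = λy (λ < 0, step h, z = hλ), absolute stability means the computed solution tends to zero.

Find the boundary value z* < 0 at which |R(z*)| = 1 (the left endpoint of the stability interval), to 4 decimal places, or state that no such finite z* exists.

With y'=λy (z=hλ):
  k1=λy_n ⇒ h·k1=z·y_n;  k2=λ(1+5/11z)y_n ⇒ h·k2=z(1+5/11z)y_n
  y_{n+1}/y_n = 1 + 2/3z + 1/3z(1+5/11z) = 1 + z + 5/33z²
  so R(z) = 1 + z + 5/33z².

Need |R(x)|<1, x<0.
x=-0.98: |R|=0.1655
R=1: x+5/33x²=0 ⇒ x=−33/5=-6.6000; min R=1−1/(4·5/33)=-0.6500>−1
Confirm numerically:
  x=-5.393: |R|=0.01373 <1
  x=-4.389: |R|=0.47031 <1
  x=-3.566: |R|=0.63928 <1
  x=-3.262: |R|=0.64978 <1
  x=-6.970: |R|=1.39074 >1
  x=-6.817: |R|=1.22413 >1
  x=-6.670: |R|=1.07074 >1
So |R|<1 on (-6.6000, 0).

z* = -6.6000.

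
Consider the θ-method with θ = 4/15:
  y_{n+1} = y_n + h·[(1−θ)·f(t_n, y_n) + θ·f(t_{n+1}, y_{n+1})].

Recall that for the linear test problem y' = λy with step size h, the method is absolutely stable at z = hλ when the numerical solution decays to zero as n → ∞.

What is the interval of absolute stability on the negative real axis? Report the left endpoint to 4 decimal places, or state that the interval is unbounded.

On y'=λy, z=hλ:
  y_{n+1} = y_n + z·[11/15·y_n + 4/15·y_{n+1}] ⇒ (1 − 4/15z)y_{n+1} = (1 + 11/15z)y_n
  ⇒ R(z) = (1 + 11/15z)/(1 − 4/15z).

Solve |R(x)|<1 on ℝ⁻.
x=-1.43: |R|=0.0352
R=−1: 1+11/15x = −1+4/15x ⇒ -7/15x=2 ⇒ x=2/(-7/15)=-4.2857
Confirm numerically:
  x=-3.680: |R|=0.85734 <1
  x=-3.482: |R|=0.80552 <1
  x=-2.210: |R|=0.39052 <1
  x=-4.815: |R|=1.10814 >1
  x=-4.439: |R|=1.03276 >1
So |R|<1 on (-4.2857, 0).

z∈(-4.2857,0).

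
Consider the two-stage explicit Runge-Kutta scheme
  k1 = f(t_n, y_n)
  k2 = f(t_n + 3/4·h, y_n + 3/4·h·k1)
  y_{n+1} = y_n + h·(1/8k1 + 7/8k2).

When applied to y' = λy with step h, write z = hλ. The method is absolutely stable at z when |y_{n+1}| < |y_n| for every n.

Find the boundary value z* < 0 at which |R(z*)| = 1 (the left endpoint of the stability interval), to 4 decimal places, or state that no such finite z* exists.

z* = -1.5238.

On y'=λy, z=hλ:
  k1=λy_n ⇒ h·k1=z·y_n;  k2=λ(1+3/4z)y_n ⇒ h·k2=z(1+3/4z)y_n
  y_{n+1}/y_n = 1 + 1/8z + 7/8z(1+3/4z) = 1 + z + 21/32z²
  Hence R(z) = 1 + z + 21/32z².

Solve |R(x)|<1 on ℝ⁻.
x=-0.79: |R|=0.6196
R=1: x+21/32x²=0 ⇒ x=−32/21=-1.5238; min R=1−1/(4·21/32)=0.6190>−1
Confirm numerically:
  x=-1.373: |R|=0.86412 <1
  x=-1.315: |R|=0.81980 <1
  x=-0.888: |R|=0.62948 <1
  x=-0.741: |R|=0.61933 <1
  x=-2.080: |R|=1.75920 >1
  x=-2.057: |R|=1.71976 >1
  x=-1.622: |R|=1.10452 >1
So |R|<1 on (-1.5238, 0).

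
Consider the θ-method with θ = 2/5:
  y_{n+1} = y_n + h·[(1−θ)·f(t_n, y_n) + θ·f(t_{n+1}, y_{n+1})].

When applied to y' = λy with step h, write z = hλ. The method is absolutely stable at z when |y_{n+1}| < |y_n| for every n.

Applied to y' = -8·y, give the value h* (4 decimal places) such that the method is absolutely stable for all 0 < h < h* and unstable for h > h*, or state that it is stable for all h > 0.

(-10.0000,0); λ=-8 ⇒ h* = (10)/8 = 1.2500.

With y'=λy (z=hλ):
  y_{n+1} = y_n + z·[3/5·y_n + 2/5·y_{n+1}] ⇒ (1 − 2/5z)y_{n+1} = (1 + 3/5z)y_n
  ⇒ R(z) = (1 + 3/5z)/(1 − 2/5z).

Find x<0 with |R(x)|<1.
x=-1.73: |R|=0.0225
R=−1: 1+3/5x = −1+2/5x ⇒ -1/5x=2 ⇒ x=2/(-1/5)=-10.0000
Confirm numerically:
  x=-9.819: |R|=0.99265 <1
  x=-9.739: |R|=0.98934 <1
  x=-6.275: |R|=0.78775 <1
  x=-10.450: |R|=1.01737 >1
  x=-10.282: |R|=1.01103 >1
Stable set (-10.0000, 0).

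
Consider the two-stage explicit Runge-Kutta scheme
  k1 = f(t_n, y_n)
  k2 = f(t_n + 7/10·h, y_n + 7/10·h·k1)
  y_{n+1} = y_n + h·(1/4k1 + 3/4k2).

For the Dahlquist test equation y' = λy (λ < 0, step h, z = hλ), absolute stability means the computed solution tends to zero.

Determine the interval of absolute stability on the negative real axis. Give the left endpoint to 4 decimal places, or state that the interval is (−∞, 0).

z∈(-1.9048,0).

With y'=λy (z=hλ):
  k1=λy_n ⇒ h·k1=z·y_n;  k2=λ(1+7/10z)y_n ⇒ h·k2=z(1+7/10z)y_n
  y_{n+1}/y_n = 1 + 1/4z + 3/4z(1+7/10z) = 1 + z + 21/40z²
  R(z) = 1 + z + 21/40z².

Need |R(x)|<1, x<0.
x=-1.73: |R|=0.8413
R=1: x+21/40x²=0 ⇒ x=−40/21=-1.9048; min R=1−1/(4·21/40)=0.5238>−1
Confirm numerically:
  x=-1.469: |R|=0.66393 <1
  x=-1.109: |R|=0.53669 <1
  x=-0.967: |R|=0.52392 <1
  x=-2.423: |R|=1.65924 >1
  x=-2.248: |R|=1.40509 >1
  x=-2.136: |R|=1.25931 >1
Interval (-1.9048, 0).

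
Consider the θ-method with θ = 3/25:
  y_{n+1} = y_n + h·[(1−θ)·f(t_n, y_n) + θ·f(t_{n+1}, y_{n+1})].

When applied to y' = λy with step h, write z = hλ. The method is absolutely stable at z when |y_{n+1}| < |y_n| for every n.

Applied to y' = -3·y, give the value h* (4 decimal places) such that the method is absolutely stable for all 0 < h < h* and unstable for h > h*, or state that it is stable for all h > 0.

(-2.6316,0); λ=-3 ⇒ h* = (50/19)/3 = 0.8772.

Test eqn y'=λy, z=hλ:
  y_{n+1} = y_n + z·[22/25·y_n + 3/25·y_{n+1}] ⇒ (1 − 3/25z)y_{n+1} = (1 + 22/25z)y_n
  R(z) = (1 + 22/25z)/(1 − 3/25z).

Find x<0 with |R(x)|<1.
x=-1.57: |R|=0.3211
R=−1: 1+22/25x = −1+3/25x ⇒ -19/25x=2 ⇒ x=2/(-19/25)=-2.6316
Confirm numerically:
  x=-2.176: |R|=0.72545 <1
  x=-2.010: |R|=0.61940 <1
  x=-1.287: |R|=0.11483 <1
  x=-1.188: |R|=0.03977 <1
  x=-3.163: |R|=1.29276 >1
  x=-3.025: |R|=1.21937 >1
  x=-2.695: |R|=1.03642 >1
Interval (-2.6316, 0).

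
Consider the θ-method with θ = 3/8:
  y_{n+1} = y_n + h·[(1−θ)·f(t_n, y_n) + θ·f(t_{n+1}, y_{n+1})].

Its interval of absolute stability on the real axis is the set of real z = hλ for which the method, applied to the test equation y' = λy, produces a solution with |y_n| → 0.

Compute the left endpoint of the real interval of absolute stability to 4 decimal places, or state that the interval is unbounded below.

left endpoint -8.0000.

Set f=λy, z=hλ:
  y_{n+1} = y_n + z·[5/8·y_n + 3/8·y_{n+1}] ⇒ (1 − 3/8z)y_{n+1} = (1 + 5/8z)y_n
  ⇒ R(z) = (1 + 5/8z)/(1 − 3/8z).

Find x<0 with |R(x)|<1.
x=-0.74: |R|=0.4207
R=−1: 1+5/8x = −1+3/8x ⇒ -1/4x=2 ⇒ x=2/(-1/4)=-8.0000
Confirm numerically:
  x=-6.871: |R|=0.92108 <1
  x=-6.050: |R|=0.85086 <1
  x=-5.313: |R|=0.77551 <1
  x=-4.948: |R|=0.73280 <1
  x=-8.342: |R|=1.02071 >1
  x=-8.226: |R|=1.01383 >1
  x=-8.034: |R|=1.00212 >1
Stable set (-8.0000, 0).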